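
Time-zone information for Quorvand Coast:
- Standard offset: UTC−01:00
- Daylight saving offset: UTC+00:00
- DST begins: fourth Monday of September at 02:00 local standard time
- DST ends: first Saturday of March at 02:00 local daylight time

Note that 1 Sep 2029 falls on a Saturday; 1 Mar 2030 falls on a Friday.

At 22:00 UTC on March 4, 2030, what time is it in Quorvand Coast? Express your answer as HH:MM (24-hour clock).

21:00

1 September 2029 is a Saturday, so the first Monday is September 3 and the fourth is September 24.
1 March 2030 is a Friday, so the first Saturday is March 2.
At the standard offset (UTC−01:00), 22:00 UTC − 1h = 21:00 Quorvand Coast standard time.
The standard-time date in Quorvand Coast, March 4, 2030, is outside the daylight-saving period (24 September 2029 – 2 March 2030), so Quorvand Coast is on standard time, UTC−01:00.
22:00 UTC − 1h = 21:00 local.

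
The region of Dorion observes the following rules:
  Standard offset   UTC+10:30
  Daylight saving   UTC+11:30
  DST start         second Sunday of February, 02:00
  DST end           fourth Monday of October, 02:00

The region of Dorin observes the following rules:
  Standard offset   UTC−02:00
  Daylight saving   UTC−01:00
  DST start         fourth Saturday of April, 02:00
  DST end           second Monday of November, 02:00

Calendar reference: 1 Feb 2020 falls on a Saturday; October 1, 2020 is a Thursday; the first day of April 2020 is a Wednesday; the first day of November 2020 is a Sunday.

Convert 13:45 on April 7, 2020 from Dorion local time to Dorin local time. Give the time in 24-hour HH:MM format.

00:15

1 February 2020 is a Saturday, so the first Sunday is February 2 and the second is February 9.
1 October 2020 is a Thursday, so the first Monday is October 5 and the fourth is October 26.
April 7, 2020 falls between 9 February and 26 October, so daylight saving is in effect and Dorion is at UTC+11:30.
13:45 Dorion − 11h30m = 02:15 UTC.
1 April 2020 is a Wednesday, so the first Saturday is April 4 and the fourth is April 25.
1 November 2020 is a Sunday, so the first Monday is November 2 and the second is November 9.
At the standard offset (UTC−02:00), 02:15 UTC − 2h = 00:15 Dorin standard time.
Daylight saving runs 25 April – 9 November; the standard-time date in Dorin, April 7, 2020, is outside that window, so Dorin is on standard time at UTC−02:00.
02:15 UTC − 2h = 00:15 Dorin.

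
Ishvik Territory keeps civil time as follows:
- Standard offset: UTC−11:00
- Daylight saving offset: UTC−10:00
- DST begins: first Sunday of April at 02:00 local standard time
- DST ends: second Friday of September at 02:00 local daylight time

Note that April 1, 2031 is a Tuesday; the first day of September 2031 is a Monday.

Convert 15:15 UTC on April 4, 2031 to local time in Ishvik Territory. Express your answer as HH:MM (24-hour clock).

1 April 2031 is a Tuesday, so the first Sunday is April 6.
1 September 2031 is a Monday, so the first Friday is September 5 and the second is September 12.
At the standard offset (UTC−11:00), 15:15 UTC − 11h = 04:15 Ishvik Territory standard time.
Daylight saving runs 6 April – 12 September; the standard-time date in Ishvik Territory, April 4, 2031, is outside that window, so Ishvik Territory is on standard time at UTC−11:00.
15:15 UTC − 11h = 04:15 local.

04:15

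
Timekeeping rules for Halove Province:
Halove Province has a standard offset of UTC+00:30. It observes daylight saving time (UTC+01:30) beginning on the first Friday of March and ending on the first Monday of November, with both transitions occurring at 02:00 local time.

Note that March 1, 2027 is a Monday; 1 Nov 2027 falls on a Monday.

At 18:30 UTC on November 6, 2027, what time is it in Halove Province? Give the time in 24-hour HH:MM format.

1 March 2027 is a Monday, so the first Friday is March 5.
1 November 2027 is a Monday, so the first Monday is November 1.
At the standard offset (UTC+00:30), 18:30 UTC + 0h30m = 19:00 Halove Province standard time.
The standard-time date in Halove Province, November 6, 2027, does not fall between 5 March and 1 November, so daylight saving is not in effect and Halove Province is at UTC+00:30.
18:30 UTC + 0h30m = 19:00 local.

19:00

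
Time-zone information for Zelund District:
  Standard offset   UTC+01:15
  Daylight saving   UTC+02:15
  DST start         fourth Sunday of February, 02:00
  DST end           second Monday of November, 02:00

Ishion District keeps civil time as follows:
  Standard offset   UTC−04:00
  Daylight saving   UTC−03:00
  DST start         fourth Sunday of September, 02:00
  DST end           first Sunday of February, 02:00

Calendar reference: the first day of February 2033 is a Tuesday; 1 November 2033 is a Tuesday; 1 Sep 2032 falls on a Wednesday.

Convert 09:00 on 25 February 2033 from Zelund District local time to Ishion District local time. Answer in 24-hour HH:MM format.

1 February 2033 is a Tuesday, so the first Sunday is February 6 and the fourth is February 27.
1 November 2033 is a Tuesday, so the first Monday is November 7 and the second is November 14.
25 February 2033 does not fall between 27 February and 14 November, so daylight saving is not in effect and Zelund District is at UTC+01:15.
09:00 Zelund District − 1h15m = 07:45 UTC.
1 September 2032 is a Wednesday, so the first Sunday is September 5 and the fourth is September 26.
1 February 2033 is a Tuesday, so the first Sunday is February 6.
At the standard offset (UTC−04:00), 07:45 UTC − 4h = 03:45 Ishion District standard time.
The standard-time date in Ishion District, 25 February 2033, does not fall between 26 September 2032 and 6 February 2033, so daylight saving is not in effect and Ishion District is at UTC−04:00.
07:45 UTC − 4h = 03:45 Ishion District.

03:45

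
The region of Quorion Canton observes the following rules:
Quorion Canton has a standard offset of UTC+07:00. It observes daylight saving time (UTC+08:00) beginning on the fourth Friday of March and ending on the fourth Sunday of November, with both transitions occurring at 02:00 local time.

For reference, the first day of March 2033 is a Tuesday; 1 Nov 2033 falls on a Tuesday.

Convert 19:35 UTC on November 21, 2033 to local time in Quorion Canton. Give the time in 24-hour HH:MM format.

1 March 2033 is a Tuesday, so the first Friday is March 4 and the fourth is March 25.
1 November 2033 is a Tuesday, so the first Sunday is November 6 and the fourth is November 27.
At the standard offset (UTC+07:00), 19:35 UTC + 7h = 02:35 Quorion Canton standard time (rolling into the next day, 22 November 2033).
The standard-time date in Quorion Canton, November 22, 2033, lies within the daylight-saving period (25 March – 27 November), so Quorion Canton is on daylight time, UTC+08:00.
19:35 UTC + 8h = 03:35 local (rolling into the next day, 22 November 2033).

03:35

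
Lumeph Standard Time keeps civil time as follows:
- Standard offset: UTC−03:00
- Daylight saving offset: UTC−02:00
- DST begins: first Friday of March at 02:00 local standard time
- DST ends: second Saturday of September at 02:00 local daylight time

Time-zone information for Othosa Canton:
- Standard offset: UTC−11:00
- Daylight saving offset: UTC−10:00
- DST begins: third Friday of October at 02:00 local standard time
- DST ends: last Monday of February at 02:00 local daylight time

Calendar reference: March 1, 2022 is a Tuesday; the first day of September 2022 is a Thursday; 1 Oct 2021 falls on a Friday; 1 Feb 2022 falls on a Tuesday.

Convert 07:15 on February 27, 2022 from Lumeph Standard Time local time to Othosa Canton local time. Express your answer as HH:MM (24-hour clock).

00:15

1 March 2022 is a Tuesday, so the first Friday is March 4.
1 September 2022 is a Thursday, so the first Saturday is September 3 and the second is September 10.
February 27, 2022 does not fall between 4 March and 10 September, so daylight saving is not in effect and Lumeph Standard Time is at UTC−03:00.
07:15 Lumeph Standard Time + 3h = 10:15 UTC.
1 October 2021 is a Friday, so the first Friday is October 1 and the third is October 15.
1 February 2022 is a Tuesday, so Mondays fall on 7, 14, 21, 28; the last is February 28.
At the standard offset (UTC−11:00), 10:15 UTC − 11h = 23:15 Othosa Canton standard time (rolling into the previous day, 26 February 2022).
The standard-time date in Othosa Canton, February 26, 2022, lies within the daylight-saving period (15 October 2021 – 28 February 2022), so Othosa Canton is on daylight time, UTC−10:00.
10:15 UTC − 10h = 00:15 Othosa Canton.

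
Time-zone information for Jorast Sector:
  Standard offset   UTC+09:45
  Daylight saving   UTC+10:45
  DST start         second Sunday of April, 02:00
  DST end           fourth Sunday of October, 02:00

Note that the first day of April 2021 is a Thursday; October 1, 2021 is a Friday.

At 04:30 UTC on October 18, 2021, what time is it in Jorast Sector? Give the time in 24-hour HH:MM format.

1 April 2021 is a Thursday, so the first Sunday is April 4 and the second is April 11.
1 October 2021 is a Friday, so the first Sunday is October 3 and the fourth is October 24.
At the standard offset (UTC+09:45), 04:30 UTC + 9h45m = 14:15 Jorast Sector standard time.
The standard-time date in Jorast Sector, October 18, 2021, falls between 11 April and 24 October, so daylight saving is in effect and Jorast Sector is at UTC+10:45.
04:30 UTC + 10h45m = 15:15 local.

15:15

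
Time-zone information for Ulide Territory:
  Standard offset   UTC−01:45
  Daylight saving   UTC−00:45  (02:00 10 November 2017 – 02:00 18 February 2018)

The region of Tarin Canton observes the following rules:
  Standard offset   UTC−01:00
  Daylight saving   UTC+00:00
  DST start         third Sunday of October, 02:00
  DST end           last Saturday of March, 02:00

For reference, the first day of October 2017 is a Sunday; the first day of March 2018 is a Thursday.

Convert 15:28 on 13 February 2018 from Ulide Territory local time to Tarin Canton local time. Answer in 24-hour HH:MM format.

16:13

13 February 2018 falls between 10 November 2017 and 18 February 2018, so daylight saving is in effect and Ulide Territory is at UTC−00:45.
15:28 Ulide Territory + 0h45m = 16:13 UTC.
1 October 2017 is a Sunday, so the first Sunday is October 1 and the third is October 15.
1 March 2018 is a Thursday, so Saturdays fall on 3, 10, 17, 24, 31; the last is March 31.
At the standard offset (UTC−01:00), 16:13 UTC − 1h = 15:13 Tarin Canton standard time.
The standard-time date in Tarin Canton, 13 February 2018, falls between 15 October 2017 and 31 March 2018, so daylight saving is in effect and Tarin Canton is at UTC+00:00.
16:13 UTC + 0h = 16:13 Tarin Canton.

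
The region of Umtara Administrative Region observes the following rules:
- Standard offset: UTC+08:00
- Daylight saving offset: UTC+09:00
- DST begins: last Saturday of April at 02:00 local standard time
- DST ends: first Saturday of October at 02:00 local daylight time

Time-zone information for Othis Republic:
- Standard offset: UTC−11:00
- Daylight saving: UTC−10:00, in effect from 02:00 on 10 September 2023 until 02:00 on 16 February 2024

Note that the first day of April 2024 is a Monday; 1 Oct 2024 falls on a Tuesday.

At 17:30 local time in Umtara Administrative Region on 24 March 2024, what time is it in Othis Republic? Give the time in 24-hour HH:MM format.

1 April 2024 is a Monday, so Saturdays fall on 6, 13, 20, 27; the last is April 27.
1 October 2024 is a Tuesday, so the first Saturday is October 5.
24 March 2024 is outside the daylight-saving period (27 April – 5 October), so Umtara Administrative Region is on standard time, UTC+08:00.
17:30 Umtara Administrative Region − 8h = 09:30 UTC.
At the standard offset (UTC−11:00), 09:30 UTC − 11h = 22:30 Othis Republic standard time (rolling into the previous day, 23 March 2024).
The standard-time date in Othis Republic, 23 March 2024, is outside the daylight-saving period (10 September 2023 – 16 February 2024), so Othis Republic is on standard time, UTC−11:00.
09:30 UTC − 11h = 22:30 Othis Republic (rolling into the previous day, 23 March 2024).

22:30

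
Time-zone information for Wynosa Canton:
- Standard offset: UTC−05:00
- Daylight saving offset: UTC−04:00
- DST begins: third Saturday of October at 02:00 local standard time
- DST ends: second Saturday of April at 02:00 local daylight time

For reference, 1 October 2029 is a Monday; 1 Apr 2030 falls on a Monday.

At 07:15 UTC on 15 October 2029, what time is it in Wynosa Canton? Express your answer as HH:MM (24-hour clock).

1 October 2029 is a Monday, so the first Saturday is October 6 and the third is October 20.
1 April 2030 is a Monday, so the first Saturday is April 6 and the second is April 13.
At the standard offset (UTC−05:00), 07:15 UTC − 5h = 02:15 Wynosa Canton standard time.
Daylight saving runs 20 October 2029 – 13 April 2030; the standard-time date in Wynosa Canton, 15 October 2029, is outside that window, so Wynosa Canton is on standard time at UTC−05:00.
07:15 UTC − 5h = 02:15 local.

02:15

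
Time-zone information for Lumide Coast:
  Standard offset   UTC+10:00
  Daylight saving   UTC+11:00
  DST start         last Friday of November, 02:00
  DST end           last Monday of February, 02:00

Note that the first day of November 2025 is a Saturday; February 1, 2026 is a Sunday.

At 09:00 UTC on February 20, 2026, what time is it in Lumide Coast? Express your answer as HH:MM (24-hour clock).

20:00

1 November 2025 is a Saturday, so Fridays fall on 7, 14, 21, 28; the last is November 28.
1 February 2026 is a Sunday, so Mondays fall on 2, 9, 16, 23; the last is February 23.
At the standard offset (UTC+10:00), 09:00 UTC + 10h = 19:00 Lumide Coast standard time.
The standard-time date in Lumide Coast, February 20, 2026, falls between 28 November 2025 and 23 February 2026, so daylight saving is in effect and Lumide Coast is at UTC+11:00.
09:00 UTC + 11h = 20:00 local.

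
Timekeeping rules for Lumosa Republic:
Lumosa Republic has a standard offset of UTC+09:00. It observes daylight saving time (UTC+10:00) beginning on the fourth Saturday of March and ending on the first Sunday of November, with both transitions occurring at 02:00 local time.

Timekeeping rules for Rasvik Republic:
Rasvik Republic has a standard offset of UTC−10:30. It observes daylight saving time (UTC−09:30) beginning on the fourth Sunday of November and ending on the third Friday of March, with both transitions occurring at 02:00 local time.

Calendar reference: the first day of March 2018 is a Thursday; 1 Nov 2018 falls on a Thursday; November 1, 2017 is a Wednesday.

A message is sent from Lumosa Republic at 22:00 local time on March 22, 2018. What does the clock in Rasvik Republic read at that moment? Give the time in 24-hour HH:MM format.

02:30

1 March 2018 is a Thursday, so the first Saturday is March 3 and the fourth is March 24.
1 November 2018 is a Thursday, so the first Sunday is November 4.
March 22, 2018 is outside the daylight-saving period (24 March – 4 November), so Lumosa Republic is on standard time, UTC+09:00.
22:00 Lumosa Republic − 9h = 13:00 UTC.
1 November 2017 is a Wednesday, so the first Sunday is November 5 and the fourth is November 26.
1 March 2018 is a Thursday, so the first Friday is March 2 and the third is March 16.
At the standard offset (UTC−10:30), 13:00 UTC − 10h30m = 02:30 Rasvik Republic standard time.
The standard-time date in Rasvik Republic, March 22, 2018, is outside the daylight-saving period (26 November 2017 – 16 March 2018), so Rasvik Republic is on standard time, UTC−10:30.
13:00 UTC − 10h30m = 02:30 Rasvik Republic.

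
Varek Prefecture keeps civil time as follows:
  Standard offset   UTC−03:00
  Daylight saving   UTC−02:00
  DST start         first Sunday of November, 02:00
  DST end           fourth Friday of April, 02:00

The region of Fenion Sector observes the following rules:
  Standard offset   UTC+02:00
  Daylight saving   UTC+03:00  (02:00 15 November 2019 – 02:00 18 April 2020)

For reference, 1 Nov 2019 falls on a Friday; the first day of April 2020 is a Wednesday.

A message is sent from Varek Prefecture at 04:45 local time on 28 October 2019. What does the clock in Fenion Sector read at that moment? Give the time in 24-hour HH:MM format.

09:45

1 November 2019 is a Friday, so the first Sunday is November 3.
1 April 2020 is a Wednesday, so the first Friday is April 3 and the fourth is April 24.
Daylight saving runs 3 November 2019 – 24 April 2020; 28 October 2019 is outside that window, so Varek Prefecture is on standard time at UTC−03:00.
04:45 Varek Prefecture + 3h = 07:45 UTC.
At the standard offset (UTC+02:00), 07:45 UTC + 2h = 09:45 Fenion Sector standard time.
The standard-time date in Fenion Sector, 28 October 2019, does not fall between 15 November 2019 and 18 April 2020, so daylight saving is not in effect and Fenion Sector is at UTC+02:00.
07:45 UTC + 2h = 09:45 Fenion Sector.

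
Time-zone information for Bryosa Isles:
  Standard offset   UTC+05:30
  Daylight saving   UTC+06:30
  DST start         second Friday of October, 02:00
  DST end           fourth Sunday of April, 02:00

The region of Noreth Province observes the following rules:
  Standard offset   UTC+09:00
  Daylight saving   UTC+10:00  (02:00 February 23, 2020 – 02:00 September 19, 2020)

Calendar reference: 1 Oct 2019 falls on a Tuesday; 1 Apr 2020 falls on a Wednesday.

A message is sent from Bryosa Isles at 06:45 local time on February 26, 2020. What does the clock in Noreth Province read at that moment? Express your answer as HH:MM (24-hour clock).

1 October 2019 is a Tuesday, so the first Friday is October 4 and the second is October 11.
1 April 2020 is a Wednesday, so the first Sunday is April 5 and the fourth is April 26.
February 26, 2020 lies within the daylight-saving period (11 October 2019 – 26 April 2020), so Bryosa Isles is on daylight time, UTC+06:30.
06:45 Bryosa Isles − 6h30m = 00:15 UTC.
At the standard offset (UTC+09:00), 00:15 UTC + 9h = 09:15 Noreth Province standard time.
The standard-time date in Noreth Province, February 26, 2020, lies within the daylight-saving period (23 February – 19 September), so Noreth Province is on daylight time, UTC+10:00.
00:15 UTC + 10h = 10:15 Noreth Province.

10:15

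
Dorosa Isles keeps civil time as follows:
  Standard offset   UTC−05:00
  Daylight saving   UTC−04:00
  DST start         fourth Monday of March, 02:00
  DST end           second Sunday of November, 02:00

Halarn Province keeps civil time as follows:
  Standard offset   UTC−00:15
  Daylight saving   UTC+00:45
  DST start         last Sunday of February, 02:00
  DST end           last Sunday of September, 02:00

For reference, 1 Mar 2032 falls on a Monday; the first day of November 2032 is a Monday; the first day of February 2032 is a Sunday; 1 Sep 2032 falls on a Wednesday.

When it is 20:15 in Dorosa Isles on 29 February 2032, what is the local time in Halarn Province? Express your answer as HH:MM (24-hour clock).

02:00

1 March 2032 is a Monday, so the first Monday is March 1 and the fourth is March 22.
1 November 2032 is a Monday, so the first Sunday is November 7 and the second is November 14.
29 February 2032 does not fall between 22 March and 14 November, so daylight saving is not in effect and Dorosa Isles is at UTC−05:00.
20:15 Dorosa Isles + 5h = 01:15 UTC (rolling into the next day, 1 March 2032).
1 February 2032 is a Sunday, so Sundays fall on 1, 8, 15, 22, 29; the last is February 29.
1 September 2032 is a Wednesday, so Sundays fall on 5, 12, 19, 26; the last is September 26.
At the standard offset (UTC−00:15), 01:15 UTC − 0h15m = 01:00 Halarn Province standard time.
Daylight saving runs 29 February – 26 September; the standard-time date in Halarn Province, 1 March 2032, is inside that window, so Halarn Province is at UTC+00:45.
01:15 UTC + 0h45m = 02:00 Halarn Province.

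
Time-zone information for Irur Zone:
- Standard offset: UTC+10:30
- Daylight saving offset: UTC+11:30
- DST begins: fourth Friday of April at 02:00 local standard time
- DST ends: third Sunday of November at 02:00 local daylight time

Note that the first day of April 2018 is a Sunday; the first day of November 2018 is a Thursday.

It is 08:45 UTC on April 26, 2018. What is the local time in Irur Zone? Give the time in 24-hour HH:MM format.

1 April 2018 is a Sunday, so the first Friday is April 6 and the fourth is April 27.
1 November 2018 is a Thursday, so the first Sunday is November 4 and the third is November 18.
At the standard offset (UTC+10:30), 08:45 UTC + 10h30m = 19:15 Irur Zone standard time.
The standard-time date in Irur Zone, April 26, 2018, does not fall between 27 April and 18 November, so daylight saving is not in effect and Irur Zone is at UTC+10:30.
08:45 UTC + 10h30m = 19:15 local.

19:15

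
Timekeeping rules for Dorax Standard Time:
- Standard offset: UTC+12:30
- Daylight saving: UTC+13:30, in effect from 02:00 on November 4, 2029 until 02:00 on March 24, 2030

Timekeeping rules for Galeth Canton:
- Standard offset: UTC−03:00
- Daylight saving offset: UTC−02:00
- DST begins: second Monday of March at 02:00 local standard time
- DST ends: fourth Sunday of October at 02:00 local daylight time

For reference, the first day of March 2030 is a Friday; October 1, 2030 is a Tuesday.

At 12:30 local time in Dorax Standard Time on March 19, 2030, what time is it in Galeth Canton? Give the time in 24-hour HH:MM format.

21:00

March 19, 2030 lies within the daylight-saving period (4 November 2029 – 24 March 2030), so Dorax Standard Time is on daylight time, UTC+13:30.
12:30 Dorax Standard Time − 13h30m = 23:00 UTC (rolling into the previous day, 18 March 2030).
1 March 2030 is a Friday, so the first Monday is March 4 and the second is March 11.
1 October 2030 is a Tuesday, so the first Sunday is October 6 and the fourth is October 27.
At the standard offset (UTC−03:00), 23:00 UTC − 3h = 20:00 Galeth Canton standard time.
The standard-time date in Galeth Canton, March 18, 2030, lies within the daylight-saving period (11 March – 27 October), so Galeth Canton is on daylight time, UTC−02:00.
23:00 UTC − 2h = 21:00 Galeth Canton.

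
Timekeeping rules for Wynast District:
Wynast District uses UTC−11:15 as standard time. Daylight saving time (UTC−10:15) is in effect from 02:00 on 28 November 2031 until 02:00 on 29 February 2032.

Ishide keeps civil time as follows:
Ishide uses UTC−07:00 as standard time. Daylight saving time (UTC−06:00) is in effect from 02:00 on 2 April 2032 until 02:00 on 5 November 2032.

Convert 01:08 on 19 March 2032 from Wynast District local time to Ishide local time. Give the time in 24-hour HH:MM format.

19 March 2032 does not fall between 28 November 2031 and 29 February 2032, so daylight saving is not in effect and Wynast District is at UTC−11:15.
01:08 Wynast District + 11h15m = 12:23 UTC.
At the standard offset (UTC−07:00), 12:23 UTC − 7h = 05:23 Ishide standard time.
Daylight saving runs 2 April – 5 November; the standard-time date in Ishide, 19 March 2032, is outside that window, so Ishide is on standard time at UTC−07:00.
12:23 UTC − 7h = 05:23 Ishide.

05:23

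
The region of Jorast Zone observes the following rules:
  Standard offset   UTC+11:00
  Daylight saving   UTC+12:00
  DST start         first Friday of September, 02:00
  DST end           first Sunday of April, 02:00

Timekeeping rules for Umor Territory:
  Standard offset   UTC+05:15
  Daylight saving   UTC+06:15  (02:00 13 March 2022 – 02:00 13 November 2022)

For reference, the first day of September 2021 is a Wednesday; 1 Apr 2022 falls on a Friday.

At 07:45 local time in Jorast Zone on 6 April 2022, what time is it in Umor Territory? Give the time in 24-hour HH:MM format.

1 September 2021 is a Wednesday, so the first Friday is September 3.
1 April 2022 is a Friday, so the first Sunday is April 3.
6 April 2022 is outside the daylight-saving period (3 September 2021 – 3 April 2022), so Jorast Zone is on standard time, UTC+11:00.
07:45 Jorast Zone − 11h = 20:45 UTC (rolling into the previous day, 5 April 2022).
At the standard offset (UTC+05:15), 20:45 UTC + 5h15m = 02:00 Umor Territory standard time (rolling into the next day, 6 April 2022).
The standard-time date in Umor Territory, 6 April 2022, falls between 13 March and 13 November, so daylight saving is in effect and Umor Territory is at UTC+06:15.
20:45 UTC + 6h15m = 03:00 Umor Territory (rolling into the next day, 6 April 2022).

03:00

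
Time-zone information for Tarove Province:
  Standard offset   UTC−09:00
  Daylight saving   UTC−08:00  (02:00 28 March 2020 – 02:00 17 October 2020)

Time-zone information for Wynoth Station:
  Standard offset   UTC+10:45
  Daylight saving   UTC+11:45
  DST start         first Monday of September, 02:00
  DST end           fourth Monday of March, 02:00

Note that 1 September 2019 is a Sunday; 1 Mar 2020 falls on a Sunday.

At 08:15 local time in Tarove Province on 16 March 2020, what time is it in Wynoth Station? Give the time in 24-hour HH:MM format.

Daylight saving runs 28 March – 17 October; 16 March 2020 is outside that window, so Tarove Province is on standard time at UTC−09:00.
08:15 Tarove Province + 9h = 17:15 UTC.
1 September 2019 is a Sunday, so the first Monday is September 2.
1 March 2020 is a Sunday, so the first Monday is March 2 and the fourth is March 23.
At the standard offset (UTC+10:45), 17:15 UTC + 10h45m = 04:00 Wynoth Station standard time (rolling into the next day, 17 March 2020).
Daylight saving runs 2 September 2019 – 23 March 2020; the standard-time date in Wynoth Station, 17 March 2020, is inside that window, so Wynoth Station is at UTC+11:45.
17:15 UTC + 11h45m = 05:00 Wynoth Station (rolling into the next day, 17 March 2020).

05:00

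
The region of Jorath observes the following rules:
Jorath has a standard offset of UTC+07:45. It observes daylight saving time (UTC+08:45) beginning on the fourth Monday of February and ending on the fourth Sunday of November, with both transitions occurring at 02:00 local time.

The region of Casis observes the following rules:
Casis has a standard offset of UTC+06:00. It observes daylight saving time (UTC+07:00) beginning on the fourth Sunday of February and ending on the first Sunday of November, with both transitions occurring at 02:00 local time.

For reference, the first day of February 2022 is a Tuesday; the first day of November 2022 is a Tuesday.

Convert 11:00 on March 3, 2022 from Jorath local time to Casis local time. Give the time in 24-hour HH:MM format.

1 February 2022 is a Tuesday, so the first Monday is February 7 and the fourth is February 28.
1 November 2022 is a Tuesday, so the first Sunday is November 6 and the fourth is November 27.
Daylight saving runs 28 February – 27 November; March 3, 2022 is inside that window, so Jorath is at UTC+08:45.
11:00 Jorath − 8h45m = 02:15 UTC.
1 February 2022 is a Tuesday, so the first Sunday is February 6 and the fourth is February 27.
1 November 2022 is a Tuesday, so the first Sunday is November 6.
At the standard offset (UTC+06:00), 02:15 UTC + 6h = 08:15 Casis standard time.
The standard-time date in Casis, March 3, 2022, lies within the daylight-saving period (27 February – 6 November), so Casis is on daylight time, UTC+07:00.
02:15 UTC + 7h = 09:15 Casis.

09:15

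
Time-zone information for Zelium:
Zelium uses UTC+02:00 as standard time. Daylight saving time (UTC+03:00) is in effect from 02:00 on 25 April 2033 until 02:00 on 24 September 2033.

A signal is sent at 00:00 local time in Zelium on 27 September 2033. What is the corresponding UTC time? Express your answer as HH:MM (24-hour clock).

Daylight saving runs 25 April – 24 September; 27 September 2033 is outside that window, so Zelium is on standard time at UTC+02:00.
00:00 local − 2h = 22:00 UTC (rolling into the previous day, 26 September 2033).

22:00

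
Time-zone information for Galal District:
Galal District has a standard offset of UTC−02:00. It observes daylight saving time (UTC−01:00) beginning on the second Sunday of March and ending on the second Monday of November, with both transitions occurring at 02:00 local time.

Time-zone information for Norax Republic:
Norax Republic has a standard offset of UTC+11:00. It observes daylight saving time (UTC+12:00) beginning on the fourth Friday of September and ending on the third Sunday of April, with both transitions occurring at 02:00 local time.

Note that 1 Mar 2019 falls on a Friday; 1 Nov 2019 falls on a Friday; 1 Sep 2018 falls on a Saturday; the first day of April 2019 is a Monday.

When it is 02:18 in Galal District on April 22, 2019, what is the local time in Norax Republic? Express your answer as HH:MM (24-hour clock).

1 March 2019 is a Friday, so the first Sunday is March 3 and the second is March 10.
1 November 2019 is a Friday, so the first Monday is November 4 and the second is November 11.
April 22, 2019 falls between 10 March and 11 November, so daylight saving is in effect and Galal District is at UTC−01:00.
02:18 Galal District + 1h = 03:18 UTC.
1 September 2018 is a Saturday, so the first Friday is September 7 and the fourth is September 28.
1 April 2019 is a Monday, so the first Sunday is April 7 and the third is April 21.
At the standard offset (UTC+11:00), 03:18 UTC + 11h = 14:18 Norax Republic standard time.
The standard-time date in Norax Republic, April 22, 2019, does not fall between 28 September 2018 and 21 April 2019, so daylight saving is not in effect and Norax Republic is at UTC+11:00.
03:18 UTC + 11h = 14:18 Norax Republic.

14:18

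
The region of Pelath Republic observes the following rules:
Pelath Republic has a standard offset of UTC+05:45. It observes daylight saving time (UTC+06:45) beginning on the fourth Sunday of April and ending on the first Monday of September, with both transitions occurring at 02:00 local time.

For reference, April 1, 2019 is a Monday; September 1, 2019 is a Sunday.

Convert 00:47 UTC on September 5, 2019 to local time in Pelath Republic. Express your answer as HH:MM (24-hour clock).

06:32

1 April 2019 is a Monday, so the first Sunday is April 7 and the fourth is April 28.
1 September 2019 is a Sunday, so the first Monday is September 2.
At the standard offset (UTC+05:45), 00:47 UTC + 5h45m = 06:32 Pelath Republic standard time.
Daylight saving runs 28 April – 2 September; the standard-time date in Pelath Republic, September 5, 2019, is outside that window, so Pelath Republic is on standard time at UTC+05:45.
00:47 UTC + 5h45m = 06:32 local.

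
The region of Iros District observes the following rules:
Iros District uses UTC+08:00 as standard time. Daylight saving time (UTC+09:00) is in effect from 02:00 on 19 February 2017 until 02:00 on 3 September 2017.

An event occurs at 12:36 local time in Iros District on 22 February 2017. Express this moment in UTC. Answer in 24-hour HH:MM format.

03:36

Daylight saving runs 19 February – 3 September; 22 February 2017 is inside that window, so Iros District is at UTC+09:00.
12:36 local − 9h = 03:36 UTC.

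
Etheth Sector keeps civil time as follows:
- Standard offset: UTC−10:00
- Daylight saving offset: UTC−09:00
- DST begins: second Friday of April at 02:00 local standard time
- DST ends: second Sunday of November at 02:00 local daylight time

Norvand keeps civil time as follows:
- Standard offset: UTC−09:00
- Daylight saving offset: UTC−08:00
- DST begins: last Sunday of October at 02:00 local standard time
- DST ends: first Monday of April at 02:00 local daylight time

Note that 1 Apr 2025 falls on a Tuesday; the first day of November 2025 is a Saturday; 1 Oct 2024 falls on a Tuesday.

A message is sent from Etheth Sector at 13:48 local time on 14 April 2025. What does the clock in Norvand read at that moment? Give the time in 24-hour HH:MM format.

13:48

1 April 2025 is a Tuesday, so the first Friday is April 4 and the second is April 11.
1 November 2025 is a Saturday, so the first Sunday is November 2 and the second is November 9.
Daylight saving runs 11 April – 9 November; 14 April 2025 is inside that window, so Etheth Sector is at UTC−09:00.
13:48 Etheth Sector + 9h = 22:48 UTC.
1 October 2024 is a Tuesday, so Sundays fall on 6, 13, 20, 27; the last is October 27.
1 April 2025 is a Tuesday, so the first Monday is April 7.
At the standard offset (UTC−09:00), 22:48 UTC − 9h = 13:48 Norvand standard time.
The standard-time date in Norvand, 14 April 2025, does not fall between 27 October 2024 and 7 April 2025, so daylight saving is not in effect and Norvand is at UTC−09:00.
22:48 UTC − 9h = 13:48 Norvand.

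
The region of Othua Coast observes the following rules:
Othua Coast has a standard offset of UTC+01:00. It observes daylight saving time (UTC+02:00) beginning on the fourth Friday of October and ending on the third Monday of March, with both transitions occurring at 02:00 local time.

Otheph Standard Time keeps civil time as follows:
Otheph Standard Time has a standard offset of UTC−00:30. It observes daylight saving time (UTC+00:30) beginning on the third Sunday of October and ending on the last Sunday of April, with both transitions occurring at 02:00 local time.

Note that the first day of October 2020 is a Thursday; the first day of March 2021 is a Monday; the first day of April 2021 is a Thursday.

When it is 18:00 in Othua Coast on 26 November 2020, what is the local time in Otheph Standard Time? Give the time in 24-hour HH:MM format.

1 October 2020 is a Thursday, so the first Friday is October 2 and the fourth is October 23.
1 March 2021 is a Monday, so the first Monday is March 1 and the third is March 15.
26 November 2020 lies within the daylight-saving period (23 October 2020 – 15 March 2021), so Othua Coast is on daylight time, UTC+02:00.
18:00 Othua Coast − 2h = 16:00 UTC.
1 October 2020 is a Thursday, so the first Sunday is October 4 and the third is October 18.
1 April 2021 is a Thursday, so Sundays fall on 4, 11, 18, 25; the last is April 25.
At the standard offset (UTC−00:30), 16:00 UTC − 0h30m = 15:30 Otheph Standard Time standard time.
The standard-time date in Otheph Standard Time, 26 November 2020, falls between 18 October 2020 and 25 April 2021, so daylight saving is in effect and Otheph Standard Time is at UTC+00:30.
16:00 UTC + 0h30m = 16:30 Otheph Standard Time.

16:30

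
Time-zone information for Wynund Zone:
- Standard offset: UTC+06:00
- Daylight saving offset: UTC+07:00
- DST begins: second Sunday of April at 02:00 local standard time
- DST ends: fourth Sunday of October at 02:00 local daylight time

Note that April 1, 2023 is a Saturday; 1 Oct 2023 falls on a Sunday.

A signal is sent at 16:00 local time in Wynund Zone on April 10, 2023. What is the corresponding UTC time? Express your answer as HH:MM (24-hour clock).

1 April 2023 is a Saturday, so the first Sunday is April 2 and the second is April 9.
1 October 2023 is a Sunday, so the first Sunday is October 1 and the fourth is October 22.
April 10, 2023 falls between 9 April and 22 October, so daylight saving is in effect and Wynund Zone is at UTC+07:00.
16:00 local − 7h = 09:00 UTC.

09:00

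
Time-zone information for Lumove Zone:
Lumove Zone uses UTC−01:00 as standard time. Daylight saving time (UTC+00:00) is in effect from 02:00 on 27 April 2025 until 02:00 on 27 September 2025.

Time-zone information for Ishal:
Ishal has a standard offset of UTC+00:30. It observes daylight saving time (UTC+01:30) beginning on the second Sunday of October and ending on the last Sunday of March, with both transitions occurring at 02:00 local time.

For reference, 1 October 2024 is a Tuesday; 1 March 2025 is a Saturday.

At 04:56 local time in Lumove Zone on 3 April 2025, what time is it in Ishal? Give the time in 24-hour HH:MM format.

06:26

3 April 2025 is outside the daylight-saving period (27 April – 27 September), so Lumove Zone is on standard time, UTC−01:00.
04:56 Lumove Zone + 1h = 05:56 UTC.
1 October 2024 is a Tuesday, so the first Sunday is October 6 and the second is October 13.
1 March 2025 is a Saturday, so Sundays fall on 2, 9, 16, 23, 30; the last is March 30.
At the standard offset (UTC+00:30), 05:56 UTC + 0h30m = 06:26 Ishal standard time.
The standard-time date in Ishal, 3 April 2025, does not fall between 13 October 2024 and 30 March 2025, so daylight saving is not in effect and Ishal is at UTC+00:30.
05:56 UTC + 0h30m = 06:26 Ishal.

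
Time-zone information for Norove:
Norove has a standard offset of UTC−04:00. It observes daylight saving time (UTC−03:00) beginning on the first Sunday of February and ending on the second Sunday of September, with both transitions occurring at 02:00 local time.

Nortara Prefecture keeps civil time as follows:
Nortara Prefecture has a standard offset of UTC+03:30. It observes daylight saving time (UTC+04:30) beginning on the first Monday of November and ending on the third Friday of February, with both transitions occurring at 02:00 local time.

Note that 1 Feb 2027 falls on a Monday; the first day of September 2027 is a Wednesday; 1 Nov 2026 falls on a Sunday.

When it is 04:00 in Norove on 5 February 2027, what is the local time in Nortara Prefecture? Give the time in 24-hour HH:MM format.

12:30

1 February 2027 is a Monday, so the first Sunday is February 7.
1 September 2027 is a Wednesday, so the first Sunday is September 5 and the second is September 12.
Daylight saving runs 7 February – 12 September; 5 February 2027 is outside that window, so Norove is on standard time at UTC−04:00.
04:00 Norove + 4h = 08:00 UTC.
1 November 2026 is a Sunday, so the first Monday is November 2.
1 February 2027 is a Monday, so the first Friday is February 5 and the third is February 19.
At the standard offset (UTC+03:30), 08:00 UTC + 3h30m = 11:30 Nortara Prefecture standard time.
Daylight saving runs 2 November 2026 – 19 February 2027; the standard-time date in Nortara Prefecture, 5 February 2027, is inside that window, so Nortara Prefecture is at UTC+04:30.
08:00 UTC + 4h30m = 12:30 Nortara Prefecture.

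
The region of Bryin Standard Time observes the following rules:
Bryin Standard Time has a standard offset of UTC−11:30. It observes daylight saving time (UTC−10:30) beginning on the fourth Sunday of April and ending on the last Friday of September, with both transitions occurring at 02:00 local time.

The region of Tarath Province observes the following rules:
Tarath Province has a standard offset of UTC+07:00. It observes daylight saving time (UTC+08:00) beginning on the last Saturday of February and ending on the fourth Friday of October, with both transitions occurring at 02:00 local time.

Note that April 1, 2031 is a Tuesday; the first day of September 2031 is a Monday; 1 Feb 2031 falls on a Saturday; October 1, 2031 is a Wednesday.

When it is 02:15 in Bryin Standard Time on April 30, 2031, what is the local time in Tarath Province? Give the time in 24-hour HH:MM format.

20:45

1 April 2031 is a Tuesday, so the first Sunday is April 6 and the fourth is April 27.
1 September 2031 is a Monday, so Fridays fall on 5, 12, 19, 26; the last is September 26.
April 30, 2031 lies within the daylight-saving period (27 April – 26 September), so Bryin Standard Time is on daylight time, UTC−10:30.
02:15 Bryin Standard Time + 10h30m = 12:45 UTC.
1 February 2031 is a Saturday, so Saturdays fall on 1, 8, 15, 22; the last is February 22.
1 October 2031 is a Wednesday, so the first Friday is October 3 and the fourth is October 24.
At the standard offset (UTC+07:00), 12:45 UTC + 7h = 19:45 Tarath Province standard time.
Daylight saving runs 22 February – 24 October; the standard-time date in Tarath Province, April 30, 2031, is inside that window, so Tarath Province is at UTC+08:00.
12:45 UTC + 8h = 20:45 Tarath Province.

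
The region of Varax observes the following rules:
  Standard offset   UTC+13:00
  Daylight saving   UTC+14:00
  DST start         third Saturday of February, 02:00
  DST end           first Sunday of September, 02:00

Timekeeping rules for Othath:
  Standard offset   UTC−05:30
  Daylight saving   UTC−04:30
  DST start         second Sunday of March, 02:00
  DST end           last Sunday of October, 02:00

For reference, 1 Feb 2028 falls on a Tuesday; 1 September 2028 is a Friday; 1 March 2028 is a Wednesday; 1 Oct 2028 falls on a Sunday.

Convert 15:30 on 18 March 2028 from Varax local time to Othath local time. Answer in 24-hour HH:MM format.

21:00

1 February 2028 is a Tuesday, so the first Saturday is February 5 and the third is February 19.
1 September 2028 is a Friday, so the first Sunday is September 3.
18 March 2028 falls between 19 February and 3 September, so daylight saving is in effect and Varax is at UTC+14:00.
15:30 Varax − 14h = 01:30 UTC.
1 March 2028 is a Wednesday, so the first Sunday is March 5 and the second is March 12.
1 October 2028 is a Sunday, so Sundays fall on 1, 8, 15, 22, 29; the last is October 29.
At the standard offset (UTC−05:30), 01:30 UTC − 5h30m = 20:00 Othath standard time (rolling into the previous day, 17 March 2028).
Daylight saving runs 12 March – 29 October; the standard-time date in Othath, 17 March 2028, is inside that window, so Othath is at UTC−04:30.
01:30 UTC − 4h30m = 21:00 Othath (rolling into the previous day, 17 March 2028).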